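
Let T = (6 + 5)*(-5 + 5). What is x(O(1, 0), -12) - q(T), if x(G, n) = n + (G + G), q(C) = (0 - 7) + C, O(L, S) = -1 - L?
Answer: -9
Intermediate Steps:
T = 0 (T = 11*0 = 0)
q(C) = -7 + C
x(G, n) = n + 2*G
x(O(1, 0), -12) - q(T) = (-12 + 2*(-1 - 1*1)) - (-7 + 0) = (-12 + 2*(-1 - 1)) - 1*(-7) = (-12 + 2*(-2)) + 7 = (-12 - 4) + 7 = -16 + 7 = -9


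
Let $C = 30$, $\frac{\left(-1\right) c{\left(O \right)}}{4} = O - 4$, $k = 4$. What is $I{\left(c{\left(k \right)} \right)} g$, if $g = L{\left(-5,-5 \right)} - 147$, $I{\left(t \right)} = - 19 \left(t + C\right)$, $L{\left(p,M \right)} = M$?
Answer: $86640$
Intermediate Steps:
$c{\left(O \right)} = 16 - 4 O$ ($c{\left(O \right)} = - 4 \left(O - 4\right) = - 4 \left(-4 + O\right) = 16 - 4 O$)
$I{\left(t \right)} = -570 - 19 t$ ($I{\left(t \right)} = - 19 \left(t + 30\right) = - 19 \left(30 + t\right) = -570 - 19 t$)
$g = -152$ ($g = -5 - 147 = -152$)
$I{\left(c{\left(k \right)} \right)} g = \left(-570 - 19 \left(16 - 16\right)\right) \left(-152\right) = \left(-570 - 0\right) \left(-152\right) = \left(-570 + 0\right) \left(-152\right) = \left(-570\right) \left(-152\right) = 86640$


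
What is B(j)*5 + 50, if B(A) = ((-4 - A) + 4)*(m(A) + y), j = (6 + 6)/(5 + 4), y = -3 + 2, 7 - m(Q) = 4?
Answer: 110/3 ≈ 36.667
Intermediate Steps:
m(Q) = 3 (m(Q) = 7 - 1*4 = 7 - 4 = 3)
y = -1
j = 4/3 (j = 12/9 = 12*(1/9) = 4/3 ≈ 1.3333)
B(A) = -2*A (B(A) = ((-4 - A) + 4)*(3 - 1) = -A*2 = -2*A)
B(j)*5 + 50 = -2*4/3*5 + 50 = -8/3*5 + 50 = -40/3 + 50 = 110/3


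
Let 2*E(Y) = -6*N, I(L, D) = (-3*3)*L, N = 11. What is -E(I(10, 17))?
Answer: 33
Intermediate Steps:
I(L, D) = -9*L
E(Y) = -33 (E(Y) = (-6*11)/2 = (½)*(-66) = -33)
-E(I(10, 17)) = -1*(-33) = 33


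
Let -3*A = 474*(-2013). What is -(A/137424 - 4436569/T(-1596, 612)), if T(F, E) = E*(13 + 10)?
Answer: 25217255423/80599176 ≈ 312.87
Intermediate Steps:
T(F, E) = 23*E (T(F, E) = E*23 = 23*E)
A = 318054 (A = -158*(-2013) = -1/3*(-954162) = 318054)
-(A/137424 - 4436569/T(-1596, 612)) = -(318054/137424 - 4436569/(23*612)) = -(318054*(1/137424) - 4436569/14076) = -(53009/22904 - 4436569*1/14076) = -(53009/22904 - 4436569/14076) = -1*(-25217255423/80599176) = 25217255423/80599176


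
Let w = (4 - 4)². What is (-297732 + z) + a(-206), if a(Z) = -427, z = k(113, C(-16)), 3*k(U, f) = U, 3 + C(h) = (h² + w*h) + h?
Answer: -894364/3 ≈ -2.9812e+5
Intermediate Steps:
w = 0 (w = 0² = 0)
C(h) = -3 + h + h² (C(h) = -3 + ((h² + 0*h) + h) = -3 + ((h² + 0) + h) = -3 + (h² + h) = -3 + (h + h²) = -3 + h + h²)
k(U, f) = U/3
z = 113/3 (z = (⅓)*113 = 113/3 ≈ 37.667)
(-297732 + z) + a(-206) = (-297732 + 113/3) - 427 = -893083/3 - 427 = -894364/3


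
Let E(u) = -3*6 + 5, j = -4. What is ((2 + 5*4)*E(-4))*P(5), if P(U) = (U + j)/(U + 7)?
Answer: -143/6 ≈ -23.833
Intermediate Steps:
E(u) = -13 (E(u) = -18 + 5 = -13)
P(U) = (-4 + U)/(7 + U) (P(U) = (U - 4)/(U + 7) = (-4 + U)/(7 + U))
((2 + 5*4)*E(-4))*P(5) = ((2 + 5*4)*(-13))*((-4 + 5)/(7 + 5)) = ((2 + 20)*(-13))*(1/12) = (22*(-13))*((1/12)*1) = -286*1/12 = -143/6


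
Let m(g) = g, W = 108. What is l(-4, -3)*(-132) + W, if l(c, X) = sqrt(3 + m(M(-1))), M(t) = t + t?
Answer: -24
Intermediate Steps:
M(t) = 2*t
l(c, X) = 1 (l(c, X) = sqrt(3 + 2*(-1)) = sqrt(3 - 2) = sqrt(1) = 1)
l(-4, -3)*(-132) + W = 1*(-132) + 108 = -132 + 108 = -24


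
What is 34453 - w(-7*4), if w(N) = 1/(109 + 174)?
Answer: 9750198/283 ≈ 34453.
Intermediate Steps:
w(N) = 1/283
34453 - w(-7*4) = 34453 - 1*1/283 = 34453 - 1/283 = 9750198/283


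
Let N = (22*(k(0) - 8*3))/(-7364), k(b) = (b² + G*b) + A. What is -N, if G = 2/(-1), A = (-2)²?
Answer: -110/1841 ≈ -0.059750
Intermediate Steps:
A = 4
G = -2 (G = 2*(-1) = -2)
k(b) = 4 + b² - 2*b (k(b) = (b² - 2*b) + 4 = 4 + b² - 2*b)
N = 110/1841 (N = (22*((4 + 0² - 2*0) - 8*3))/(-7364) = (22*((4 + 0 + 0) - 24))*(-1/7364) = (22*(4 - 24))*(-1/7364) = (22*(-20))*(-1/7364) = -440*(-1/7364) = 110/1841 ≈ 0.059750)
-N = -1*110/1841 = -110/1841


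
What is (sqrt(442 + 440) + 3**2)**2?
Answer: 963 + 378*sqrt(2) ≈ 1497.6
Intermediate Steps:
(sqrt(442 + 440) + 3**2)**2 = (sqrt(882) + 9)**2 = (21*sqrt(2) + 9)**2 = (9 + 21*sqrt(2))**2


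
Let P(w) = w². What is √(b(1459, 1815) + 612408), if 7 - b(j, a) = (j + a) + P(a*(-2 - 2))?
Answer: I*√52098459 ≈ 7217.9*I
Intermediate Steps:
b(j, a) = 7 - a - j - 16*a² (b(j, a) = 7 - ((j + a) + (a*(-2 - 2))²) = 7 - ((a + j) + (a*(-4))²) = 7 - ((a + j) + (-4*a)²) = 7 - ((a + j) + 16*a²) = 7 - (a + j + 16*a²) = 7 + (-a - j - 16*a²) = 7 - a - j - 16*a²)
√(b(1459, 1815) + 612408) = √((7 - 1*1815 - 1*1459 - 16*1815²) + 612408) = √((7 - 1815 - 1459 - 16*3294225) + 612408) = √((7 - 1815 - 1459 - 52707600) + 612408) = √(-52710867 + 612408) = √(-52098459) = I*√52098459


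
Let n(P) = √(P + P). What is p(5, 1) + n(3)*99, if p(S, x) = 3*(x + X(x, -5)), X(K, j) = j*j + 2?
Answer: 84 + 99*√6 ≈ 326.50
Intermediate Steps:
X(K, j) = 2 + j² (X(K, j) = j² + 2 = 2 + j²)
p(S, x) = 81 + 3*x (p(S, x) = 3*(x + (2 + (-5)²)) = 3*(x + (2 + 25)) = 3*(x + 27) = 3*(27 + x) = 81 + 3*x)
n(P) = √2*√P (n(P) = √(2*P) = √2*√P)
p(5, 1) + n(3)*99 = (81 + 3*1) + (√2*√3)*99 = (81 + 3) + √6*99 = 84 + 99*√6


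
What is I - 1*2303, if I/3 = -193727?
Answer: -583484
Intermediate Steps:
I = -581181 (I = 3*(-193727) = -581181)
I - 1*2303 = -581181 - 1*2303 = -581181 - 2303 = -583484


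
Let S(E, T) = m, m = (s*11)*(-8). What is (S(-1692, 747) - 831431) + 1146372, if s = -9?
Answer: 315733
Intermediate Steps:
m = 792 (m = -9*11*(-8) = -99*(-8) = 792)
S(E, T) = 792
(S(-1692, 747) - 831431) + 1146372 = (792 - 831431) + 1146372 = -830639 + 1146372 = 315733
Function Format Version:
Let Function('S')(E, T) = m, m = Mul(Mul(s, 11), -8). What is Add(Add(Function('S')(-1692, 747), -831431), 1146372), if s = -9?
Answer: 315733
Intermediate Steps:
m = 792 (m = Mul(Mul(-9, 11), -8) = Mul(-99, -8) = 792)
Function('S')(E, T) = 792
Add(Add(Function('S')(-1692, 747), -831431), 1146372) = Add(Add(792, -831431), 1146372) = Add(-830639, 1146372) = 315733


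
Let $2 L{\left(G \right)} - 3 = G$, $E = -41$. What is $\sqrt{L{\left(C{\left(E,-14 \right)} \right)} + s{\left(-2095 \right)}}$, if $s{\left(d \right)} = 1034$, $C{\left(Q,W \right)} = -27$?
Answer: $\sqrt{1022} \approx 31.969$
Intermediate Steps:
$L{\left(G \right)} = \frac{3}{2} + \frac{G}{2}$
$\sqrt{L{\left(C{\left(E,-14 \right)} \right)} + s{\left(-2095 \right)}} = \sqrt{\left(\frac{3}{2} + \frac{1}{2} \left(-27\right)\right) + 1034} = \sqrt{\left(\frac{3}{2} - \frac{27}{2}\right) + 1034} = \sqrt{-12 + 1034} = \sqrt{1022}$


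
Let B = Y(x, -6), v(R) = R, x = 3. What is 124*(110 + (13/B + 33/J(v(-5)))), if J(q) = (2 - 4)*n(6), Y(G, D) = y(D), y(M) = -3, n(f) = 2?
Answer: 36239/3 ≈ 12080.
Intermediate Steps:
Y(G, D) = -3
B = -3
J(q) = -4 (J(q) = (2 - 4)*2 = -2*2 = -4)
124*(110 + (13/B + 33/J(v(-5)))) = 124*(110 + (13/(-3) + 33/(-4))) = 124*(110 + (13*(-⅓) + 33*(-¼))) = 124*(110 + (-13/3 - 33/4)) = 124*(110 - 151/12) = 124*(1169/12) = 36239/3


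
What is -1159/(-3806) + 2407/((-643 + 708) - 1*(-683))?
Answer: 455817/129404 ≈ 3.5224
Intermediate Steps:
-1159/(-3806) + 2407/((-643 + 708) - 1*(-683)) = -1159*(-1/3806) + 2407/(65 + 683) = 1159/3806 + 2407/748 = 455817/129404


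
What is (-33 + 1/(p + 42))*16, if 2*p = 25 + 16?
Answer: -65968/125 ≈ -527.74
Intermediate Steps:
p = 41/2 (p = (25 + 16)/2 = (1/2)*41 = 41/2 ≈ 20.500)
(-33 + 1/(p + 42))*16 = (-33 + 1/(41/2 + 42))*16 = (-33 + 1/(125/2))*16 = (-33 + 2/125)*16 = -4123/125*16 = -65968/125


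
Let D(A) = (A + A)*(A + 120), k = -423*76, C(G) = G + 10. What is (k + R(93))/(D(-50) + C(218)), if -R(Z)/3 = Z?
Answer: 32427/6772 ≈ 4.7884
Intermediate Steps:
C(G) = 10 + G
k = -32148
D(A) = 2*A*(120 + A) (D(A) = (2*A)*(120 + A) = 2*A*(120 + A))
R(Z) = -3*Z
(k + R(93))/(D(-50) + C(218)) = (-32148 - 3*93)/(2*(-50)*(120 - 50) + (10 + 218)) = (-32148 - 279)/(2*(-50)*70 + 228) = -32427/(-7000 + 228) = -32427/(-6772) = -32427*(-1/6772) = 32427/6772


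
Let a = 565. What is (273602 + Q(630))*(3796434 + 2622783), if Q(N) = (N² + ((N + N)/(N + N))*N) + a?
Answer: 4311768801249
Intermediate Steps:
Q(N) = 565 + N + N² (Q(N) = (N² + ((N + N)/(N + N))*N) + 565 = (N² + ((2*N)/((2*N)))*N) + 565 = (N² + ((2*N)*(1/(2*N)))*N) + 565 = (N² + 1*N) + 565 = (N² + N) + 565 = (N + N²) + 565 = 565 + N + N²)
(273602 + Q(630))*(3796434 + 2622783) = (273602 + (565 + 630 + 630²))*(3796434 + 2622783) = (273602 + (565 + 630 + 396900))*6419217 = (273602 + 398095)*6419217 = 671697*6419217 = 4311768801249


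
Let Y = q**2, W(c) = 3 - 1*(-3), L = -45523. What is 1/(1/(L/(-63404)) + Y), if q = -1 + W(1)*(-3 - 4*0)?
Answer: 45523/16497207 ≈ 0.0027594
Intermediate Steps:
W(c) = 6 (W(c) = 3 + 3 = 6)
q = -19 (q = -1 + 6*(-3 - 4*0) = -1 + 6*(-3 + 0) = -1 + 6*(-3) = -1 - 18 = -19)
Y = 361 (Y = (-19)**2 = 361)
1/(1/(L/(-63404)) + Y) = 1/(1/(-45523/(-63404)) + 361) = 1/(1/(-45523*(-1/63404)) + 361) = 1/(1/(45523/63404) + 361) = 1/(63404/45523 + 361) = 1/(16497207/45523) = 45523/16497207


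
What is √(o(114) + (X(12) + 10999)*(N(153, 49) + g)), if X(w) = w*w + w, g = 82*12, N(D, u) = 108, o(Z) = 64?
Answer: 2*√3045331 ≈ 3490.2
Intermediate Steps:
g = 984
X(w) = w + w² (X(w) = w² + w = w + w²)
√(o(114) + (X(12) + 10999)*(N(153, 49) + g)) = √(64 + (12*(1 + 12) + 10999)*(108 + 984)) = √(64 + (12*13 + 10999)*1092) = √(64 + (156 + 10999)*1092) = √(64 + 11155*1092) = √(64 + 12181260) = √12181324 = 2*√3045331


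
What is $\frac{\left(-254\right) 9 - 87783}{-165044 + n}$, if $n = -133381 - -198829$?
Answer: $\frac{12867}{14228} \approx 0.90434$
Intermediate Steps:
$n = 65448$ ($n = -133381 + 198829 = 65448$)
$\frac{\left(-254\right) 9 - 87783}{-165044 + n} = \frac{\left(-254\right) 9 - 87783}{-165044 + 65448} = \frac{-2286 - 87783}{-99596} = \left(-90069\right) \left(- \frac{1}{99596}\right) = \frac{12867}{14228}$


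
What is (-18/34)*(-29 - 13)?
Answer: 378/17 ≈ 22.235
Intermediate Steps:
(-18/34)*(-29 - 13) = -18*1/34*(-42) = -9/17*(-42) = 378/17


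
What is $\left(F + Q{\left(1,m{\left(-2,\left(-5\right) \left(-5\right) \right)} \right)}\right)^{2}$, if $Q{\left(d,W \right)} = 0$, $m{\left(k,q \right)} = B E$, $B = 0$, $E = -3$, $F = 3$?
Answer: $9$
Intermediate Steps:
$m{\left(k,q \right)} = 0$ ($m{\left(k,q \right)} = 0 \left(-3\right) = 0$)
$\left(F + Q{\left(1,m{\left(-2,\left(-5\right) \left(-5\right) \right)} \right)}\right)^{2} = \left(3 + 0\right)^{2} = 3^{2} = 9$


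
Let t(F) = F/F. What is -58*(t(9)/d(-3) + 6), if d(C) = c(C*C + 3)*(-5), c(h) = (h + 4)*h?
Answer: -167011/480 ≈ -347.94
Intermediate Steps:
t(F) = 1
c(h) = h*(4 + h) (c(h) = (4 + h)*h = h*(4 + h))
d(C) = -5*(3 + C**2)*(7 + C**2) (d(C) = ((C*C + 3)*(4 + (C*C + 3)))*(-5) = ((C**2 + 3)*(4 + (C**2 + 3)))*(-5) = ((3 + C**2)*(4 + (3 + C**2)))*(-5) = ((3 + C**2)*(7 + C**2))*(-5) = -5*(3 + C**2)*(7 + C**2))
-58*(t(9)/d(-3) + 6) = -58*(1/(-5*(3 + (-3)**2)*(7 + (-3)**2)) + 6) = -58*(1/(-5*(3 + 9)*(7 + 9)) + 6) = -58*(1/(-5*12*16) + 6) = -58*(1/(-960) + 6) = -58*(1*(-1/960) + 6) = -58*(-1/960 + 6) = -58*5759/960 = -167011/480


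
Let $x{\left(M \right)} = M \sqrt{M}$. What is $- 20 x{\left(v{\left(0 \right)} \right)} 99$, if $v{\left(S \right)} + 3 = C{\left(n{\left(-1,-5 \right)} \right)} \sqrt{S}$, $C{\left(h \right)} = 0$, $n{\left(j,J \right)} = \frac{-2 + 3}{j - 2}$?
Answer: $5940 i \sqrt{3} \approx 10288.0 i$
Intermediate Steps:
$n{\left(j,J \right)} = \frac{1}{-2 + j}$ ($n{\left(j,J \right)} = 1 \frac{1}{-2 + j} = \frac{1}{-2 + j}$)
$v{\left(S \right)} = -3$ ($v{\left(S \right)} = -3 + 0 \sqrt{S} = -3 + 0 = -3$)
$x{\left(M \right)} = M^{\frac{3}{2}}$
$- 20 x{\left(v{\left(0 \right)} \right)} 99 = - 20 \left(-3\right)^{\frac{3}{2}} \cdot 99 = - 20 \left(- 3 i \sqrt{3}\right) 99 = 60 i \sqrt{3} \cdot 99 = 5940 i \sqrt{3}$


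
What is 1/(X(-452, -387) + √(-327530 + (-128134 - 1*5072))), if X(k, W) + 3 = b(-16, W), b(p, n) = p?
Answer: -19/461097 - 8*I*√7199/461097 ≈ -4.1206e-5 - 0.0014721*I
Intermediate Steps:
X(k, W) = -19 (X(k, W) = -3 - 16 = -19)
1/(X(-452, -387) + √(-327530 + (-128134 - 1*5072))) = 1/(-19 + √(-327530 + (-128134 - 1*5072))) = 1/(-19 + √(-327530 + (-128134 - 5072))) = 1/(-19 + √(-327530 - 133206)) = 1/(-19 + √(-460736)) = 1/(-19 + 8*I*√7199)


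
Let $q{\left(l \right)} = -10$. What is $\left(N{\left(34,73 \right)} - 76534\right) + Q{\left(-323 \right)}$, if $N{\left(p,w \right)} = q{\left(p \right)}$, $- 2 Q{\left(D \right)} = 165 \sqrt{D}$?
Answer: $-76544 - \frac{165 i \sqrt{323}}{2} \approx -76544.0 - 1482.7 i$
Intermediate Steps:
$Q{\left(D \right)} = - \frac{165 \sqrt{D}}{2}$
$N{\left(p,w \right)} = -10$
$\left(N{\left(34,73 \right)} - 76534\right) + Q{\left(-323 \right)} = \left(-10 - 76534\right) - \frac{165 \sqrt{-323}}{2} = -76544 - \frac{165 i \sqrt{323}}{2}$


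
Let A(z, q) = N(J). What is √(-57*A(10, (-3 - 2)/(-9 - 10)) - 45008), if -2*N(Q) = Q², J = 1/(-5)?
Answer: I*√4500686/10 ≈ 212.15*I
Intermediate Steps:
J = -⅕ ≈ -0.20000
N(Q) = -Q²/2
A(z, q) = -1/50 (A(z, q) = -(-⅕)²/2 = -½*1/25 = -1/50)
√(-57*A(10, (-3 - 2)/(-9 - 10)) - 45008) = √(-57*(-1/50) - 45008) = √(57/50 - 45008) = √(-2250343/50) = I*√4500686/10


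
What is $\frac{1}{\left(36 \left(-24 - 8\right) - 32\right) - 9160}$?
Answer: $- \frac{1}{10344} \approx -9.6674 \cdot 10^{-5}$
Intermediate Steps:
$\frac{1}{\left(36 \left(-24 - 8\right) - 32\right) - 9160} = \frac{1}{\left(36 \left(-32\right) - 32\right) - 9160} = \frac{1}{\left(-1152 - 32\right) - 9160} = \frac{1}{-1184 - 9160} = \frac{1}{-10344} = - \frac{1}{10344}$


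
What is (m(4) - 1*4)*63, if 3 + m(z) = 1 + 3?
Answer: -189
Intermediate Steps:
m(z) = 1 (m(z) = -3 + (1 + 3) = -3 + 4 = 1)
(m(4) - 1*4)*63 = (1 - 1*4)*63 = (1 - 4)*63 = -3*63 = -189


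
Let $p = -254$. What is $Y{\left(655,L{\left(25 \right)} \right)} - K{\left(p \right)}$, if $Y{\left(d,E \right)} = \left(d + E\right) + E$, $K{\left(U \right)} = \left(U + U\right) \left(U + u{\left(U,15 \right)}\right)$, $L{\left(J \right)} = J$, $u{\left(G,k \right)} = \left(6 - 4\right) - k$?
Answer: $-134931$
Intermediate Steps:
$u{\left(G,k \right)} = 2 - k$ ($u{\left(G,k \right)} = \left(6 - 4\right) - k = 2 - k$)
$K{\left(U \right)} = 2 U \left(-13 + U\right)$ ($K{\left(U \right)} = \left(U + U\right) \left(U + \left(2 - 15\right)\right) = 2 U \left(U + \left(2 - 15\right)\right) = 2 U \left(U - 13\right) = 2 U \left(-13 + U\right)$)
$Y{\left(d,E \right)} = d + 2 E$ ($Y{\left(d,E \right)} = \left(E + d\right) + E = d + 2 E$)
$Y{\left(655,L{\left(25 \right)} \right)} - K{\left(p \right)} = \left(655 + 2 \cdot 25\right) - 2 \left(-254\right) \left(-13 - 254\right) = \left(655 + 50\right) - 2 \left(-254\right) \left(-267\right) = 705 - 135636 = -134931$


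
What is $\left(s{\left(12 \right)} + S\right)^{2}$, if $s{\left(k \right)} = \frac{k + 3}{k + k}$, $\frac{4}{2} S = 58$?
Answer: $\frac{56169}{64} \approx 877.64$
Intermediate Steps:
$S = 29$ ($S = \frac{1}{2} \cdot 58 = 29$)
$s{\left(k \right)} = \frac{3 + k}{2 k}$
$\left(s{\left(12 \right)} + S\right)^{2} = \left(\frac{3 + 12}{2 \cdot 12} + 29\right)^{2} = \left(\frac{1}{2} \cdot \frac{1}{12} \cdot 15 + 29\right)^{2} = \left(\frac{5}{8} + 29\right)^{2} = \left(\frac{237}{8}\right)^{2} = \frac{56169}{64}$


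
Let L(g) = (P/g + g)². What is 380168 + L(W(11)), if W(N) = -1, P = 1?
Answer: 380172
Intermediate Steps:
L(g) = (g + 1/g)² (L(g) = (1/g + g)² = (g + 1/g)²)
380168 + L(W(11)) = 380168 + (1 + (-1)²)²/(-1)² = 380168 + 1*(1 + 1)² = 380168 + 1*2² = 380168 + 1*4 = 380168 + 4 = 380172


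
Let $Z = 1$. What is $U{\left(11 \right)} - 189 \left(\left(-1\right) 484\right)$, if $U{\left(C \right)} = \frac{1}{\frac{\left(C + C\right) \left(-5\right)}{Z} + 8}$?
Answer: $\frac{9330551}{102} \approx 91476.0$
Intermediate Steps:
$U{\left(C \right)} = \frac{1}{8 - 10 C}$ ($U{\left(C \right)} = \frac{1}{\frac{\left(C + C\right) \left(-5\right)}{1} + 8} = \frac{1}{2 C \left(-5\right) 1 + 8} = \frac{1}{- 10 C 1 + 8} = \frac{1}{- 10 C + 8} = \frac{1}{8 - 10 C}$)
$U{\left(11 \right)} - 189 \left(\left(-1\right) 484\right) = - \frac{1}{-8 + 10 \cdot 11} - 189 \left(\left(-1\right) 484\right) = - \frac{1}{-8 + 110} - -91476 = - \frac{1}{102} + 91476 = \frac{9330551}{102}$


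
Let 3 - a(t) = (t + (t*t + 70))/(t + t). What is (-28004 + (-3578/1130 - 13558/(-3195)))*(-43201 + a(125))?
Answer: 10934326651573724/9025875 ≈ 1.2114e+9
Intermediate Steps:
a(t) = 3 - (70 + t + t²)/(2*t) (a(t) = 3 - (t + (t*t + 70))/(t + t) = 3 - (t + (t² + 70))/(2*t) = 3 - (t + (70 + t²))*1/(2*t) = 3 - (70 + t + t²)*1/(2*t) = 3 - (70 + t + t²)/(2*t))
(-28004 + (-3578/1130 - 13558/(-3195)))*(-43201 + a(125)) = (-28004 + (-3578/1130 - 13558/(-3195)))*(-43201 + (5/2 - 35/125 - ½*125)) = (-28004 + (-3578*1/1130 - 13558*(-1/3195)))*(-43201 + (5/2 - 35*1/125 - 125/2)) = (-28004 + (-1789/565 + 13558/3195))*(-43201 + (5/2 - 7/25 - 125/2)) = (-28004 + 388883/361035)*(-43201 - 1507/25) = -10110035257/361035*(-1081532/25) = 10934326651573724/9025875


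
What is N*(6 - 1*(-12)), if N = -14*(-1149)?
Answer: 289548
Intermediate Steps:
N = 16086
N*(6 - 1*(-12)) = 16086*(6 - 1*(-12)) = 16086*(6 + 12) = 16086*18 = 289548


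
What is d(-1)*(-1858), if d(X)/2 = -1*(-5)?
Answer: -18580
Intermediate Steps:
d(X) = 10 (d(X) = 2*(-1*(-5)) = 2*5 = 10)
d(-1)*(-1858) = 10*(-1858) = -18580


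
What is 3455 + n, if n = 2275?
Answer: 5730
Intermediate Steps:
3455 + n = 3455 + 2275 = 5730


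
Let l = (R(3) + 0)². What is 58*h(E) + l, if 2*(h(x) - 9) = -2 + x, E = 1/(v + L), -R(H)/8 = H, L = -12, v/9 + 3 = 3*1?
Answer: 12451/12 ≈ 1037.6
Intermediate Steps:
v = 0 (v = -27 + 9*(3*1) = -27 + 9*3 = -27 + 27 = 0)
R(H) = -8*H
E = -1/12 (E = 1/(0 - 12) = 1/(-12) = -1/12 ≈ -0.083333)
h(x) = 8 + x/2 (h(x) = 9 + (-2 + x)/2 = 9 + (-1 + x/2) = 8 + x/2)
l = 576 (l = (-8*3 + 0)² = (-24 + 0)² = (-24)² = 576)
58*h(E) + l = 58*(8 + (½)*(-1/12)) + 576 = 58*(8 - 1/24) + 576 = 58*(191/24) + 576 = 5539/12 + 576 = 12451/12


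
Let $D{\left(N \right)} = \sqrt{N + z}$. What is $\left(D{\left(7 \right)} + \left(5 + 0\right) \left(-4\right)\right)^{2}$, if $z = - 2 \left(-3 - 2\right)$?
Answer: $\left(-20 + \sqrt{17}\right)^{2} \approx 252.08$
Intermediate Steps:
$z = 10$ ($z = \left(-2\right) \left(-5\right) = 10$)
$D{\left(N \right)} = \sqrt{10 + N}$ ($D{\left(N \right)} = \sqrt{N + 10} = \sqrt{10 + N}$)
$\left(D{\left(7 \right)} + \left(5 + 0\right) \left(-4\right)\right)^{2} = \left(\sqrt{10 + 7} + \left(5 + 0\right) \left(-4\right)\right)^{2} = \left(\sqrt{17} + 5 \left(-4\right)\right)^{2} = \left(\sqrt{17} - 20\right)^{2} = \left(-20 + \sqrt{17}\right)^{2}$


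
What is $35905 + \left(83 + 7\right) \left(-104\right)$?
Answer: $26545$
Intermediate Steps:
$35905 + \left(83 + 7\right) \left(-104\right) = 35905 + 90 \left(-104\right) = 35905 - 9360 = 26545$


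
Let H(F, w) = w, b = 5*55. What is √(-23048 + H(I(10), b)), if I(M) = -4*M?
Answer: I*√22773 ≈ 150.91*I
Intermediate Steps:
b = 275
√(-23048 + H(I(10), b)) = √(-23048 + 275) = √(-22773) = I*√22773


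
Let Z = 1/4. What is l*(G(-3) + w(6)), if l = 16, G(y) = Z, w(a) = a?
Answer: 100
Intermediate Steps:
Z = ¼ ≈ 0.25000
G(y) = ¼
l*(G(-3) + w(6)) = 16*(¼ + 6) = 16*(25/4) = 100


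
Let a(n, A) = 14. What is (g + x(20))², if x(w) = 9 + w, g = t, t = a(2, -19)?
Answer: 1849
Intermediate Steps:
t = 14
g = 14
(g + x(20))² = (14 + (9 + 20))² = (14 + 29)² = 43² = 1849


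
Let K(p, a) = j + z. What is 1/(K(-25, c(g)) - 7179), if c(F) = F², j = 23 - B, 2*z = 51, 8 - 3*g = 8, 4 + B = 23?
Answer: -2/14299 ≈ -0.00013987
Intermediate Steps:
B = 19 (B = -4 + 23 = 19)
g = 0 (g = 8/3 - ⅓*8 = 8/3 - 8/3 = 0)
z = 51/2 (z = (½)*51 = 51/2 ≈ 25.500)
j = 4 (j = 23 - 1*19 = 23 - 19 = 4)
K(p, a) = 59/2 (K(p, a) = 4 + 51/2 = 59/2)
1/(K(-25, c(g)) - 7179) = 1/(59/2 - 7179) = 1/(-14299/2) = -2/14299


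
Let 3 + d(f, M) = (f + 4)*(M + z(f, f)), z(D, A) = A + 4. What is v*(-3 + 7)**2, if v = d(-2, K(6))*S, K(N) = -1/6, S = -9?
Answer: -96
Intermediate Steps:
z(D, A) = 4 + A
K(N) = -1/6 (K(N) = -1*1/6 = -1/6)
d(f, M) = -3 + (4 + f)*(4 + M + f) (d(f, M) = -3 + (f + 4)*(M + (4 + f)) = -3 + (4 + f)*(4 + M + f))
v = -6 (v = (13 + (-2)**2 + 4*(-1/6) + 8*(-2) - 1/6*(-2))*(-9) = (13 + 4 - 2/3 - 16 + 1/3)*(-9) = (2/3)*(-9) = -6)
v*(-3 + 7)**2 = -6*(-3 + 7)**2 = -6*4**2 = -6*16 = -96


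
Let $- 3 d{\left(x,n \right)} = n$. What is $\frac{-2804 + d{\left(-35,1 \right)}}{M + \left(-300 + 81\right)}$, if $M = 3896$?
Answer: $- \frac{8413}{11031} \approx -0.76267$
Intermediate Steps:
$d{\left(x,n \right)} = - \frac{n}{3}$
$\frac{-2804 + d{\left(-35,1 \right)}}{M + \left(-300 + 81\right)} = \frac{-2804 - \frac{1}{3}}{3896 + \left(-300 + 81\right)} = \frac{-2804 - \frac{1}{3}}{3896 - 219} = - \frac{8413}{3 \cdot 3677} = \left(- \frac{8413}{3}\right) \frac{1}{3677} = - \frac{8413}{11031}$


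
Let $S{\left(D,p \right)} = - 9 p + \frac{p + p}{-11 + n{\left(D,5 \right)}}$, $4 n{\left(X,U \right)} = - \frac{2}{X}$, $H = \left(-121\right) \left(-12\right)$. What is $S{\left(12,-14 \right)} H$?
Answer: $\frac{49458024}{265} \approx 1.8663 \cdot 10^{5}$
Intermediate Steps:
$H = 1452$
$n{\left(X,U \right)} = - \frac{1}{2 X}$ ($n{\left(X,U \right)} = \frac{\left(-2\right) \frac{1}{X}}{4} = - \frac{1}{2 X}$)
$S{\left(D,p \right)} = - 9 p + \frac{2 p}{-11 - \frac{1}{2 D}}$ ($S{\left(D,p \right)} = - 9 p + \frac{p + p}{-11 - \frac{1}{2 D}} = - 9 p + \frac{2 p}{-11 - \frac{1}{2 D}}$)
$S{\left(12,-14 \right)} H = \left(-1\right) \left(-14\right) \frac{1}{1 + 22 \cdot 12} \left(9 + 202 \cdot 12\right) 1452 = \left(-1\right) \left(-14\right) \frac{1}{1 + 264} \left(9 + 2424\right) 1452 = \left(-1\right) \left(-14\right) \frac{1}{265} \cdot 2433 \cdot 1452 = \frac{34062}{265} \cdot 1452 = \frac{49458024}{265}$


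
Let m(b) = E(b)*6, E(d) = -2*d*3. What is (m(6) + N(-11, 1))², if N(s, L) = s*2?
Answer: 56644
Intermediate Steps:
E(d) = -6*d
N(s, L) = 2*s
m(b) = -36*b (m(b) = -6*b*6 = -36*b)
(m(6) + N(-11, 1))² = (-36*6 + 2*(-11))² = (-216 - 22)² = (-238)² = 56644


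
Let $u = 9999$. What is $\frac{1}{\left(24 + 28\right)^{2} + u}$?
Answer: $\frac{1}{12703} \approx 7.8722 \cdot 10^{-5}$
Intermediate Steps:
$\frac{1}{\left(24 + 28\right)^{2} + u} = \frac{1}{\left(24 + 28\right)^{2} + 9999} = \frac{1}{52^{2} + 9999} = \frac{1}{2704 + 9999} = \frac{1}{12703}$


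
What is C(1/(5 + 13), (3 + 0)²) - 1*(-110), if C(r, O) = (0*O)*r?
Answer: 110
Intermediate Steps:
C(r, O) = 0 (C(r, O) = 0*r = 0)
C(1/(5 + 13), (3 + 0)²) - 1*(-110) = 0 - 1*(-110) = 0 + 110 = 110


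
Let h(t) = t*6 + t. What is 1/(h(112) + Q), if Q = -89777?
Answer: -1/88993 ≈ -1.1237e-5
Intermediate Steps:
h(t) = 7*t (h(t) = 6*t + t = 7*t)
1/(h(112) + Q) = 1/(7*112 - 89777) = 1/(784 - 89777) = 1/(-88993) = -1/88993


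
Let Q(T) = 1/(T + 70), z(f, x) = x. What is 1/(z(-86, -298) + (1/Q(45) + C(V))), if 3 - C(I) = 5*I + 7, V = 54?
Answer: -1/457 ≈ -0.0021882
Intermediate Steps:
Q(T) = 1/(70 + T)
C(I) = -4 - 5*I (C(I) = 3 - (5*I + 7) = 3 - (7 + 5*I) = 3 + (-7 - 5*I) = -4 - 5*I)
1/(z(-86, -298) + (1/Q(45) + C(V))) = 1/(-298 + (1/(1/(70 + 45)) + (-4 - 5*54))) = 1/(-298 + (1/(1/115) + (-4 - 270))) = 1/(-298 + (1/(1/115) - 274)) = 1/(-298 + (115 - 274)) = 1/(-298 - 159) = 1/(-457) = -1/457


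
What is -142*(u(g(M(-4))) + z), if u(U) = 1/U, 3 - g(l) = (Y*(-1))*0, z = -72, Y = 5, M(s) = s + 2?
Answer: 30530/3 ≈ 10177.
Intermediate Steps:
M(s) = 2 + s
g(l) = 3 (g(l) = 3 - 5*(-1)*0 = 3 - (-5)*0 = 3 - 1*0 = 3 + 0 = 3)
-142*(u(g(M(-4))) + z) = -142*(1/3 - 72) = -142*(⅓ - 72) = -142*(-215/3) = 30530/3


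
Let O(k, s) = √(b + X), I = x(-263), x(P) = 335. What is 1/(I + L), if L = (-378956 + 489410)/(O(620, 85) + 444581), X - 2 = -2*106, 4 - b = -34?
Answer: 66262614770329/22214438574320621 + 220908*I*√43/22214438574320621 ≈ 0.0029829 + 6.5209e-11*I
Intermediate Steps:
b = 38 (b = 4 - 1*(-34) = 4 + 34 = 38)
X = -210 (X = 2 - 2*106 = 2 - 212 = -210)
I = 335
O(k, s) = 2*I*√43 (O(k, s) = √(38 - 210) = √(-172) = 2*I*√43)
L = 110454/(444581 + 2*I*√43) (L = (-378956 + 489410)/(2*I*√43 + 444581) = 110454/(444581 + 2*I*√43) ≈ 0.24845 - 7.329e-6*I)
1/(I + L) = 1/(335 + (49105749774/197652265733 - 220908*I*√43/197652265733)) = 1/(66262614770329/197652265733 - 220908*I*√43/197652265733)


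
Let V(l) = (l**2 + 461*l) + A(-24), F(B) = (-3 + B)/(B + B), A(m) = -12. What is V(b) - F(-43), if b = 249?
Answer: 7601431/43 ≈ 1.7678e+5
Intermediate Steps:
F(B) = (-3 + B)/(2*B) (F(B) = (-3 + B)/((2*B)) = (-3 + B)*(1/(2*B)) = (-3 + B)/(2*B))
V(l) = -12 + l**2 + 461*l (V(l) = (l**2 + 461*l) - 12 = -12 + l**2 + 461*l)
V(b) - F(-43) = (-12 + 249**2 + 461*249) - (-3 - 43)/(2*(-43)) = (-12 + 62001 + 114789) - (-1)*(-46)/(2*43) = 176778 - 1*23/43 = 176778 - 23/43 = 7601431/43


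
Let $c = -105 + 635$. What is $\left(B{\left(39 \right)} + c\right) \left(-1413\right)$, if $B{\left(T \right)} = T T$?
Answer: $-2898063$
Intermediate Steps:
$B{\left(T \right)} = T^{2}$
$c = 530$
$\left(B{\left(39 \right)} + c\right) \left(-1413\right) = \left(39^{2} + 530\right) \left(-1413\right) = \left(1521 + 530\right) \left(-1413\right) = 2051 \left(-1413\right) = -2898063$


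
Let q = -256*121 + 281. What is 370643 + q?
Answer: 339948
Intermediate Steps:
q = -30695 (q = -30976 + 281 = -30695)
370643 + q = 370643 - 30695 = 339948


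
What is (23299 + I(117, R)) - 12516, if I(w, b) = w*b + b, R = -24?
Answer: 7951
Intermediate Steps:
I(w, b) = b + b*w (I(w, b) = b*w + b = b + b*w)
(23299 + I(117, R)) - 12516 = (23299 - 24*(1 + 117)) - 12516 = (23299 - 24*118) - 12516 = (23299 - 2832) - 12516 = 20467 - 12516 = 7951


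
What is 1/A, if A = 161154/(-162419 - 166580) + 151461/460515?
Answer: -4591181045/738888387 ≈ -6.2136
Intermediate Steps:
A = -738888387/4591181045 (A = 161154/(-328999) + 151461*(1/460515) = 161154*(-1/328999) + 50487/153505 = -161154/328999 + 50487/153505 = -738888387/4591181045 ≈ -0.16094)
1/A = 1/(-738888387/4591181045) = -4591181045/738888387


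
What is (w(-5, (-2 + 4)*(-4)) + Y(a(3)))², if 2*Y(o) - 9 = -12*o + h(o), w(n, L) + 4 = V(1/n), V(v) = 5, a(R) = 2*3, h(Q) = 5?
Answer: 784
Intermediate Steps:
a(R) = 6
w(n, L) = 1 (w(n, L) = -4 + 5 = 1)
Y(o) = 7 - 6*o (Y(o) = 9/2 + (-12*o + 5)/2 = 9/2 + (5 - 12*o)/2 = 9/2 + (5/2 - 6*o) = 7 - 6*o)
(w(-5, (-2 + 4)*(-4)) + Y(a(3)))² = (1 + (7 - 6*6))² = (1 + (7 - 36))² = (1 - 29)² = (-28)² = 784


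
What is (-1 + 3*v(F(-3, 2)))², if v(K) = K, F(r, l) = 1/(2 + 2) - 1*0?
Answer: 1/16 ≈ 0.062500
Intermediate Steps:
F(r, l) = ¼ (F(r, l) = 1/4 + 0 = ¼ + 0 = ¼)
(-1 + 3*v(F(-3, 2)))² = (-1 + 3*(¼))² = (-1 + ¾)² = (-¼)² = 1/16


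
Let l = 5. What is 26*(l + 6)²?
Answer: 3146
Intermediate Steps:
26*(l + 6)² = 26*(5 + 6)² = 26*11² = 26*121 = 3146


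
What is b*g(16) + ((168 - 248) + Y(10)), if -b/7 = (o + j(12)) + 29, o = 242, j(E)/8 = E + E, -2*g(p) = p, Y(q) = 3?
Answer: 25851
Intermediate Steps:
g(p) = -p/2
j(E) = 16*E (j(E) = 8*(E + E) = 8*(2*E) = 16*E)
b = -3241 (b = -7*((242 + 16*12) + 29) = -7*((242 + 192) + 29) = -7*(434 + 29) = -7*463 = -3241)
b*g(16) + ((168 - 248) + Y(10)) = -(-3241)*16/2 + ((168 - 248) + 3) = -3241*(-8) + (-80 + 3) = 25928 - 77 = 25851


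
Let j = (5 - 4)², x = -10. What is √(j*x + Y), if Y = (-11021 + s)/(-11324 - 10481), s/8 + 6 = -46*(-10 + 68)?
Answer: I*√82608465/3115 ≈ 2.9178*I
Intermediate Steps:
s = -21392 (s = -48 + 8*(-46*(-10 + 68)) = -48 + 8*(-46*58) = -48 + 8*(-2668) = -48 - 21344 = -21392)
j = 1 (j = 1² = 1)
Y = 32413/21805 (Y = (-11021 - 21392)/(-11324 - 10481) = -32413/(-21805) = -32413*(-1/21805) = 32413/21805 ≈ 1.4865)
√(j*x + Y) = √(1*(-10) + 32413/21805) = √(-10 + 32413/21805) = √(-185637/21805) = I*√82608465/3115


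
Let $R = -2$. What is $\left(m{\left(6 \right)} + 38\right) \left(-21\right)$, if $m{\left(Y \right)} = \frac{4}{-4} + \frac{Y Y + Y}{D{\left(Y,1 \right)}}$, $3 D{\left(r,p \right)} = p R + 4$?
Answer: $-2100$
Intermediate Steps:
$D{\left(r,p \right)} = \frac{4}{3} - \frac{2 p}{3}$ ($D{\left(r,p \right)} = \frac{p \left(-2\right) + 4}{3} = \frac{- 2 p + 4}{3} = \frac{4 - 2 p}{3} = \frac{4}{3} - \frac{2 p}{3}$)
$m{\left(Y \right)} = -1 + \frac{3 Y}{2} + \frac{3 Y^{2}}{2}$ ($m{\left(Y \right)} = \frac{4}{-4} + \frac{Y Y + Y}{\frac{4}{3} - \frac{2}{3}} = 4 \left(- \frac{1}{4}\right) + \frac{Y^{2} + Y}{\frac{4}{3} - \frac{2}{3}} = -1 + \frac{Y + Y^{2}}{\frac{2}{3}} = -1 + \left(Y + Y^{2}\right) \frac{3}{2} = -1 + \left(\frac{3 Y}{2} + \frac{3 Y^{2}}{2}\right) = -1 + \frac{3 Y}{2} + \frac{3 Y^{2}}{2}$)
$\left(m{\left(6 \right)} + 38\right) \left(-21\right) = \left(\left(-1 + \frac{3}{2} \cdot 6 + \frac{3 \cdot 6^{2}}{2}\right) + 38\right) \left(-21\right) = \left(\left(-1 + 9 + \frac{3}{2} \cdot 36\right) + 38\right) \left(-21\right) = \left(\left(-1 + 9 + 54\right) + 38\right) \left(-21\right) = \left(62 + 38\right) \left(-21\right) = 100 \left(-21\right) = -2100$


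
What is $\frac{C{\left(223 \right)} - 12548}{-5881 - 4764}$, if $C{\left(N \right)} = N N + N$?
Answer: $- \frac{37404}{10645} \approx -3.5138$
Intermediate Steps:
$C{\left(N \right)} = N + N^{2}$ ($C{\left(N \right)} = N^{2} + N = N + N^{2}$)
$\frac{C{\left(223 \right)} - 12548}{-5881 - 4764} = \frac{223 \left(1 + 223\right) - 12548}{-5881 - 4764} = \frac{223 \cdot 224 - 12548}{-10645} = \left(49952 - 12548\right) \left(- \frac{1}{10645}\right) = 37404 \left(- \frac{1}{10645}\right) = - \frac{37404}{10645}$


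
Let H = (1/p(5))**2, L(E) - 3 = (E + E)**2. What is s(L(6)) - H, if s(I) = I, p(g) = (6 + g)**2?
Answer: 2152226/14641 ≈ 147.00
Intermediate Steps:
L(E) = 3 + 4*E**2 (L(E) = 3 + (E + E)**2 = 3 + (2*E)**2 = 3 + 4*E**2)
H = 1/14641 (H = (1/((6 + 5)**2))**2 = (1/(11**2))**2 = (1/121)**2 = 1/14641 ≈ 6.8301e-5)
s(L(6)) - H = (3 + 4*6**2) - 1*1/14641 = (3 + 4*36) - 1/14641 = (3 + 144) - 1/14641 = 147 - 1/14641 = 2152226/14641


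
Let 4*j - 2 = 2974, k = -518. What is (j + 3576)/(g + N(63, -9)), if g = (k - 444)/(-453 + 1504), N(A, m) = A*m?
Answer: -4540320/596879 ≈ -7.6068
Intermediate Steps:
j = 744 (j = ½ + (¼)*2974 = ½ + 1487/2 = 744)
g = -962/1051 (g = (-518 - 444)/(-453 + 1504) = -962/1051 ≈ -0.91532)
(j + 3576)/(g + N(63, -9)) = (744 + 3576)/(-962/1051 + 63*(-9)) = 4320/(-962/1051 - 567) = 4320/(-596879/1051) = 4320*(-1051/596879) = -4540320/596879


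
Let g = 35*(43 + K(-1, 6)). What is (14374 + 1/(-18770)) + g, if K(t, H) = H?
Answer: 301990529/18770 ≈ 16089.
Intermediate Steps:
g = 1715 (g = 35*(43 + 6) = 35*49 = 1715)
(14374 + 1/(-18770)) + g = (14374 + 1/(-18770)) + 1715 = (14374 - 1/18770) + 1715 = 269799979/18770 + 1715 = 301990529/18770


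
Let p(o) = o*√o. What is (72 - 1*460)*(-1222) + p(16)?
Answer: 474200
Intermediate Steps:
p(o) = o^(3/2)
(72 - 1*460)*(-1222) + p(16) = (72 - 1*460)*(-1222) + 16^(3/2) = (72 - 460)*(-1222) + 64 = -388*(-1222) + 64 = 474136 + 64 = 474200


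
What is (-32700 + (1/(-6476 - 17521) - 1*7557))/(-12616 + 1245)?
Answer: 966047230/272869887 ≈ 3.5403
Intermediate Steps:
(-32700 + (1/(-6476 - 17521) - 1*7557))/(-12616 + 1245) = (-32700 + (1/(-23997) - 7557))/(-11371) = (-32700 + (-1/23997 - 7557))*(-1/11371) = (-32700 - 181345330/23997)*(-1/11371) = -966047230/23997*(-1/11371) = 966047230/272869887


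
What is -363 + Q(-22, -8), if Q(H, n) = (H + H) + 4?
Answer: -403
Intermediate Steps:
Q(H, n) = 4 + 2*H (Q(H, n) = 2*H + 4 = 4 + 2*H)
-363 + Q(-22, -8) = -363 + (4 + 2*(-22)) = -363 + (4 - 44) = -363 - 40 = -403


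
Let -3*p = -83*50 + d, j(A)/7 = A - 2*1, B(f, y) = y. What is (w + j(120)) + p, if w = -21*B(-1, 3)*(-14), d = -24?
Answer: 9298/3 ≈ 3099.3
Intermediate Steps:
j(A) = -14 + 7*A (j(A) = 7*(A - 2*1) = 7*(A - 2) = 7*(-2 + A) = -14 + 7*A)
p = 4174/3 (p = -(-83*50 - 24)/3 = -(-4150 - 24)/3 = -⅓*(-4174) = 4174/3 ≈ 1391.3)
w = 882 (w = -21*3*(-14) = -63*(-14) = 882)
(w + j(120)) + p = (882 + (-14 + 7*120)) + 4174/3 = (882 + (-14 + 840)) + 4174/3 = (882 + 826) + 4174/3 = 1708 + 4174/3 = 9298/3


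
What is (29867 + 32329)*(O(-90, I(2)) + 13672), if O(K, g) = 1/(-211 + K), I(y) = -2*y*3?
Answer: 255953395116/301 ≈ 8.5034e+8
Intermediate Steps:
I(y) = -6*y
(29867 + 32329)*(O(-90, I(2)) + 13672) = (29867 + 32329)*(1/(-211 - 90) + 13672) = 62196*(1/(-301) + 13672) = 62196*(-1/301 + 13672) = 62196*(4115271/301) = 255953395116/301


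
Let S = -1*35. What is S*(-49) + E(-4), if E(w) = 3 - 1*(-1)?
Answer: 1719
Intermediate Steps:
E(w) = 4 (E(w) = 3 + 1 = 4)
S = -35
S*(-49) + E(-4) = -35*(-49) + 4 = 1715 + 4 = 1719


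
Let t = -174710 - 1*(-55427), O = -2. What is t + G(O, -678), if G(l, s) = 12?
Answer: -119271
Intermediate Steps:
t = -119283 (t = -174710 + 55427 = -119283)
t + G(O, -678) = -119283 + 12 = -119271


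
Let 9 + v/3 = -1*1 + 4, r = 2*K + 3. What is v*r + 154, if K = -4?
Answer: 244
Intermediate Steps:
r = -5 (r = 2*(-4) + 3 = -8 + 3 = -5)
v = -18 (v = -27 + 3*(-1*1 + 4) = -27 + 3*(-1 + 4) = -27 + 3*3 = -27 + 9 = -18)
v*r + 154 = -18*(-5) + 154 = 90 + 154 = 244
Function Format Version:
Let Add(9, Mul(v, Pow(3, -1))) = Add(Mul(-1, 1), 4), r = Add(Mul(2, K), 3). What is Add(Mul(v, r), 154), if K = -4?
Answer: 244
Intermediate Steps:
r = -5 (r = Add(Mul(2, -4), 3) = Add(-8, 3) = -5)
v = -18 (v = Add(-27, Mul(3, Add(Mul(-1, 1), 4))) = Add(-27, Mul(3, Add(-1, 4))) = Add(-27, Mul(3, 3)) = Add(-27, 9) = -18)
Add(Mul(v, r), 154) = Add(Mul(-18, -5), 154) = Add(90, 154) = 244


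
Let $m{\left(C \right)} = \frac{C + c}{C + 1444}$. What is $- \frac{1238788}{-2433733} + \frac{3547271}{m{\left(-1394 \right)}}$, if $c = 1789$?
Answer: $\frac{86331202790682}{192264907} \approx 4.4902 \cdot 10^{5}$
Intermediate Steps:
$m{\left(C \right)} = \frac{1789 + C}{1444 + C}$ ($m{\left(C \right)} = \frac{C + 1789}{C + 1444} = \frac{1789 + C}{1444 + C}$)
$- \frac{1238788}{-2433733} + \frac{3547271}{m{\left(-1394 \right)}} = - \frac{1238788}{-2433733} + \frac{3547271}{\frac{1}{1444 - 1394} \left(1789 - 1394\right)} = \left(-1238788\right) \left(- \frac{1}{2433733}\right) + \frac{3547271}{\frac{1}{50} \cdot 395} = \frac{1238788}{2433733} + \frac{3547271}{\frac{1}{50} \cdot 395} = \frac{1238788}{2433733} + \frac{3547271}{\frac{79}{10}} = \frac{1238788}{2433733} + 3547271 \cdot \frac{10}{79} = \frac{1238788}{2433733} + \frac{35472710}{79} = \frac{86331202790682}{192264907}$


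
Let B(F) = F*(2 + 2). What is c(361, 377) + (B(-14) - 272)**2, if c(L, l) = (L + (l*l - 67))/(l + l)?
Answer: 81260759/754 ≈ 1.0777e+5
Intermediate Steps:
B(F) = 4*F (B(F) = F*4 = 4*F)
c(L, l) = (-67 + L + l**2)/(2*l) (c(L, l) = (L + (l**2 - 67))/((2*l)) = (L + (-67 + l**2))*(1/(2*l)) = (-67 + L + l**2)*(1/(2*l)) = (-67 + L + l**2)/(2*l))
c(361, 377) + (B(-14) - 272)**2 = (1/2)*(-67 + 361 + 377**2)/377 + (4*(-14) - 272)**2 = (1/2)*(1/377)*(-67 + 361 + 142129) + (-56 - 272)**2 = (1/2)*(1/377)*142423 + (-328)**2 = 142423/754 + 107584 = 81260759/754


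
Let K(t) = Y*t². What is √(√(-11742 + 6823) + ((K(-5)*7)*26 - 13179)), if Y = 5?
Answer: √(9571 + I*√4919) ≈ 97.832 + 0.3585*I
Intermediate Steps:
K(t) = 5*t²
√(√(-11742 + 6823) + ((K(-5)*7)*26 - 13179)) = √(√(-11742 + 6823) + (((5*(-5)²)*7)*26 - 13179)) = √(√(-4919) + (((5*25)*7)*26 - 13179)) = √(I*√4919 + ((125*7)*26 - 13179)) = √(I*√4919 + (875*26 - 13179)) = √(I*√4919 + (22750 - 13179)) = √(I*√4919 + 9571) = √(9571 + I*√4919)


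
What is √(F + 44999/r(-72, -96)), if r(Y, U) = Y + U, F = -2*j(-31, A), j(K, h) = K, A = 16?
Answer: I*√1452486/84 ≈ 14.348*I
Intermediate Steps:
F = 62 (F = -2*(-31) = 62)
r(Y, U) = U + Y
√(F + 44999/r(-72, -96)) = √(62 + 44999/(-96 - 72)) = √(62 + 44999/(-168)) = √(62 + 44999*(-1/168)) = √(62 - 44999/168) = √(-34583/168) = I*√1452486/84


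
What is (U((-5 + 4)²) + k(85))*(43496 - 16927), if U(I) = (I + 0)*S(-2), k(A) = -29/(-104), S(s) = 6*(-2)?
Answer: -32387611/104 ≈ -3.1142e+5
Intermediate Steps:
S(s) = -12
k(A) = 29/104 (k(A) = -29*(-1/104) = 29/104)
U(I) = -12*I (U(I) = (I + 0)*(-12) = I*(-12) = -12*I)
(U((-5 + 4)²) + k(85))*(43496 - 16927) = (-12*(-5 + 4)² + 29/104)*(43496 - 16927) = (-12*(-1)² + 29/104)*26569 = (-12*1 + 29/104)*26569 = (-12 + 29/104)*26569 = -1219/104*26569 = -32387611/104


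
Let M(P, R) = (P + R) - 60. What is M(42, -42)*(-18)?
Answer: 1080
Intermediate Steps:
M(P, R) = -60 + P + R
M(42, -42)*(-18) = (-60 + 42 - 42)*(-18) = -60*(-18) = 1080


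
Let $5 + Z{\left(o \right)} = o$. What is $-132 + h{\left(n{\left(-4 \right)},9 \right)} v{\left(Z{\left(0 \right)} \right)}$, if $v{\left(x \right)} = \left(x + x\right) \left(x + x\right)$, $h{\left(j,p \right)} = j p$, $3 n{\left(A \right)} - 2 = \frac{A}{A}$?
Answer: $768$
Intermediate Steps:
$n{\left(A \right)} = 1$ ($n{\left(A \right)} = \frac{2}{3} + \frac{A \frac{1}{A}}{3} = \frac{2}{3} + \frac{1}{3} \cdot 1 = \frac{2}{3} + \frac{1}{3} = 1$)
$Z{\left(o \right)} = -5 + o$
$v{\left(x \right)} = 4 x^{2}$ ($v{\left(x \right)} = 2 x 2 x = 4 x^{2}$)
$-132 + h{\left(n{\left(-4 \right)},9 \right)} v{\left(Z{\left(0 \right)} \right)} = -132 + 1 \cdot 9 \cdot 4 \left(-5 + 0\right)^{2} = -132 + 9 \cdot 4 \left(-5\right)^{2} = -132 + 9 \cdot 4 \cdot 25 = -132 + 9 \cdot 100 = -132 + 900 = 768$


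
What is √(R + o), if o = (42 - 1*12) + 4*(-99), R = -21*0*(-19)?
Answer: I*√366 ≈ 19.131*I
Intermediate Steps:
R = 0 (R = 0*(-19) = 0)
o = -366 (o = (42 - 12) - 396 = 30 - 396 = -366)
√(R + o) = √(0 - 366) = √(-366) = I*√366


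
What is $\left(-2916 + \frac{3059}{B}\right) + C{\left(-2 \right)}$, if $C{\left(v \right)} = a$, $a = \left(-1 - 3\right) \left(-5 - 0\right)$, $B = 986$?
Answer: $- \frac{2852397}{986} \approx -2892.9$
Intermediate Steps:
$a = 20$ ($a = - 4 \left(-5 + 0\right) = \left(-4\right) \left(-5\right) = 20$)
$C{\left(v \right)} = 20$
$\left(-2916 + \frac{3059}{B}\right) + C{\left(-2 \right)} = \left(-2916 + \frac{3059}{986}\right) + 20 = - \frac{2872117}{986} + 20 = - \frac{2852397}{986}$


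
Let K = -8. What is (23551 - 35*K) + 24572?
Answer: 48403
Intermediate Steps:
(23551 - 35*K) + 24572 = (23551 - 35*(-8)) + 24572 = (23551 + 280) + 24572 = 23831 + 24572 = 48403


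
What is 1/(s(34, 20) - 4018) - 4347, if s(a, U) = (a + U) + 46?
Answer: -17031547/3918 ≈ -4347.0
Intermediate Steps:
s(a, U) = 46 + U + a (s(a, U) = (U + a) + 46 = 46 + U + a)
1/(s(34, 20) - 4018) - 4347 = 1/((46 + 20 + 34) - 4018) - 4347 = 1/(100 - 4018) - 4347 = 1/(-3918) - 4347 = -1/3918 - 4347 = -17031547/3918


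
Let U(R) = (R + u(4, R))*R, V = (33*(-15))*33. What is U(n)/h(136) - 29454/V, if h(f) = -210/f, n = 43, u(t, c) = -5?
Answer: -8052986/7623 ≈ -1056.4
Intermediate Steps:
V = -16335 (V = -495*33 = -16335)
U(R) = R*(-5 + R) (U(R) = (R - 5)*R = (-5 + R)*R = R*(-5 + R))
U(n)/h(136) - 29454/V = (43*(-5 + 43))/((-210/136)) - 29454/(-16335) = (43*38)/((-210*1/136)) - 29454*(-1/16335) = 1634/(-105/68) + 9818/5445 = 1634*(-68/105) + 9818/5445 = -111112/105 + 9818/5445 = -8052986/7623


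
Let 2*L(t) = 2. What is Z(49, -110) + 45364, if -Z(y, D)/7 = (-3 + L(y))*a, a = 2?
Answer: 45392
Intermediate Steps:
L(t) = 1 (L(t) = (½)*2 = 1)
Z(y, D) = 28 (Z(y, D) = -7*(-3 + 1)*2 = -(-14)*2 = -7*(-4) = 28)
Z(49, -110) + 45364 = 28 + 45364 = 45392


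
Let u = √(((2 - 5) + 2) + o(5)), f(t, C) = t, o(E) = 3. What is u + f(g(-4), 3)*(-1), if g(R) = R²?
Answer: -16 + √2 ≈ -14.586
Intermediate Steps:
u = √2 (u = √(((2 - 5) + 2) + 3) = √((-3 + 2) + 3) = √(-1 + 3) = √2 ≈ 1.4142)
u + f(g(-4), 3)*(-1) = √2 + (-4)²*(-1) = √2 + 16*(-1) = √2 - 16 = -16 + √2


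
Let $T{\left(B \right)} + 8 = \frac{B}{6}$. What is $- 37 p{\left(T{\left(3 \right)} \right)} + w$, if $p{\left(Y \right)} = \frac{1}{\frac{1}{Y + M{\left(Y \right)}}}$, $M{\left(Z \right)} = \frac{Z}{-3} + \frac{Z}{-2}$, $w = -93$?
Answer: $- \frac{187}{4} \approx -46.75$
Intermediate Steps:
$T{\left(B \right)} = -8 + \frac{B}{6}$
$M{\left(Z \right)} = - \frac{5 Z}{6}$ ($M{\left(Z \right)} = Z \left(- \frac{1}{3}\right) + Z \left(- \frac{1}{2}\right) = - \frac{Z}{3} - \frac{Z}{2} = - \frac{5 Z}{6}$)
$p{\left(Y \right)} = \frac{Y}{6}$ ($p{\left(Y \right)} = \frac{1}{\frac{1}{Y - \frac{5 Y}{6}}} = \frac{1}{\frac{1}{\frac{1}{6} Y}} = \frac{1}{6 \frac{1}{Y}} = \frac{Y}{6}$)
$- 37 p{\left(T{\left(3 \right)} \right)} + w = - 37 \frac{-8 + \frac{1}{6} \cdot 3}{6} - 93 = - 37 \frac{-8 + \frac{1}{2}}{6} - 93 = - 37 \cdot \frac{1}{6} \left(- \frac{15}{2}\right) - 93 = \left(-37\right) \left(- \frac{5}{4}\right) - 93 = \frac{185}{4} - 93 = - \frac{187}{4}$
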